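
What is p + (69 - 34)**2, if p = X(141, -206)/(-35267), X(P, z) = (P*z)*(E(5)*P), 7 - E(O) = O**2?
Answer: -30516673/35267 ≈ -865.30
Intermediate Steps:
E(O) = 7 - O**2
X(P, z) = -18*z*P**2 (X(P, z) = (P*z)*((7 - 1*5**2)*P) = (P*z)*((7 - 1*25)*P) = (P*z)*((7 - 25)*P) = (P*z)*(-18*P) = -18*z*P**2)
p = -73718748/35267 (p = -18*(-206)*141**2/(-35267) = -18*(-206)*19881*(-1/35267) = 73718748*(-1/35267) = -73718748/35267 ≈ -2090.3)
p + (69 - 34)**2 = -73718748/35267 + (69 - 34)**2 = -73718748/35267 + 35**2 = -73718748/35267 + 1225 = -30516673/35267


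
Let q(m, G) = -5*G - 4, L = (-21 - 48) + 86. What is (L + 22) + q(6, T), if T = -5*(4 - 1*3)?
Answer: 60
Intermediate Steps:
L = 17 (L = -69 + 86 = 17)
T = -5 (T = -5*(4 - 3) = -5*1 = -5)
q(m, G) = -4 - 5*G
(L + 22) + q(6, T) = (17 + 22) + (-4 - 5*(-5)) = 39 + (-4 + 25) = 39 + 21 = 60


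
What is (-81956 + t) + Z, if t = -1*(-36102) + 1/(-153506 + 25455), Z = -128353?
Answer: -22307380558/128051 ≈ -1.7421e+5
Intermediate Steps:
t = 4622897201/128051 (t = 36102 + 1/(-128051) = 36102 - 1/128051 = 4622897201/128051 ≈ 36102.)
(-81956 + t) + Z = (-81956 + 4622897201/128051) - 128353 = -5871650555/128051 - 128353 = -22307380558/128051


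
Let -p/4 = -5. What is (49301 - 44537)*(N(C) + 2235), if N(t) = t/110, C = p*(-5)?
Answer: 117075300/11 ≈ 1.0643e+7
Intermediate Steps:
p = 20 (p = -4*(-5) = 20)
C = -100 (C = 20*(-5) = -100)
N(t) = t/110 (N(t) = t*(1/110) = t/110)
(49301 - 44537)*(N(C) + 2235) = (49301 - 44537)*((1/110)*(-100) + 2235) = 4764*(-10/11 + 2235) = 4764*(24575/11) = 117075300/11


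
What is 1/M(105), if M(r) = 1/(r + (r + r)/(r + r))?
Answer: 106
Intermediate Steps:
M(r) = 1/(1 + r) (M(r) = 1/(r + (2*r)/((2*r))) = 1/(r + (2*r)*(1/(2*r))) = 1/(r + 1) = 1/(1 + r))
1/M(105) = 1/(1/(1 + 105)) = 1/(1/106) = 106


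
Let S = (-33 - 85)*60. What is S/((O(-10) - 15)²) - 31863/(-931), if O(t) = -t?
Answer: -60999/245 ≈ -248.98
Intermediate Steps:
S = -7080 (S = -118*60 = -7080)
S/((O(-10) - 15)²) - 31863/(-931) = -7080/(-1*(-10) - 15)² - 31863/(-931) = -7080/(10 - 15)² - 31863*(-1/931) = -7080/((-5)²) + 1677/49 = -7080/25 + 1677/49 = -7080*1/25 + 1677/49 = -1416/5 + 1677/49 = -60999/245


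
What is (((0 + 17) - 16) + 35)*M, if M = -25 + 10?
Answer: -540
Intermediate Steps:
M = -15
(((0 + 17) - 16) + 35)*M = (((0 + 17) - 16) + 35)*(-15) = ((17 - 16) + 35)*(-15) = (1 + 35)*(-15) = 36*(-15) = -540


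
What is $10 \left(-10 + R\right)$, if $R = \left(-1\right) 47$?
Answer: $-570$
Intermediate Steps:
$R = -47$
$10 \left(-10 + R\right) = 10 \left(-10 - 47\right) = 10 \left(-57\right) = -570$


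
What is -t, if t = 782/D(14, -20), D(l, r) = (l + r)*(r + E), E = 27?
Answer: 391/21 ≈ 18.619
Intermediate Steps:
D(l, r) = (27 + r)*(l + r) (D(l, r) = (l + r)*(r + 27) = (l + r)*(27 + r) = (27 + r)*(l + r))
t = -391/21 (t = 782/((-20)² + 27*14 + 27*(-20) + 14*(-20)) = 782/(400 + 378 - 540 - 280) = 782/(-42) = 782*(-1/42) = -391/21 ≈ -18.619)
-t = -1*(-391/21) = 391/21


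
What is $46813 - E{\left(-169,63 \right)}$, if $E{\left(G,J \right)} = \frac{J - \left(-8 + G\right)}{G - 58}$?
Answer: $\frac{10626791}{227} \approx 46814.0$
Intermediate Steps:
$E{\left(G,J \right)} = \frac{8 + J - G}{-58 + G}$
$46813 - E{\left(-169,63 \right)} = 46813 - \frac{8 + 63 - -169}{-58 - 169} = 46813 - \frac{8 + 63 + 169}{-227} = 46813 - \left(- \frac{1}{227}\right) 240 = 46813 - - \frac{240}{227} = 46813 + \frac{240}{227} = \frac{10626791}{227}$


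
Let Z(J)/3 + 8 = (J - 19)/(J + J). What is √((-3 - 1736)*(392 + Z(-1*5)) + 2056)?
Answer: 2*I*√4065105/5 ≈ 806.48*I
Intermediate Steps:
Z(J) = -24 + 3*(-19 + J)/(2*J) (Z(J) = -24 + 3*((J - 19)/(J + J)) = -24 + 3*((-19 + J)/((2*J))) = -24 + 3*((-19 + J)*(1/(2*J))) = -24 + 3*((-19 + J)/(2*J)) = -24 + 3*(-19 + J)/(2*J))
√((-3 - 1736)*(392 + Z(-1*5)) + 2056) = √((-3 - 1736)*(392 + 3*(-19 - (-15)*5)/(2*((-1*5)))) + 2056) = √(-1739*(392 + (3/2)*(-19 - 15*(-5))/(-5)) + 2056) = √(-1739*(392 + (3/2)*(-⅕)*(-19 + 75)) + 2056) = √(-1739*(392 + (3/2)*(-⅕)*56) + 2056) = √(-1739*(392 - 84/5) + 2056) = √(-1739*1876/5 + 2056) = √(-3262364/5 + 2056) = √(-3252084/5) = 2*I*√4065105/5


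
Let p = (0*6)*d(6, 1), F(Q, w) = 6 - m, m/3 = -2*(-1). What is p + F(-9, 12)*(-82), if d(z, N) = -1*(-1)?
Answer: 0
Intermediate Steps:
d(z, N) = 1
m = 6 (m = 3*(-2*(-1)) = 3*2 = 6)
F(Q, w) = 0 (F(Q, w) = 6 - 1*6 = 6 - 6 = 0)
p = 0 (p = (0*6)*1 = 0*1 = 0)
p + F(-9, 12)*(-82) = 0 + 0*(-82) = 0 + 0 = 0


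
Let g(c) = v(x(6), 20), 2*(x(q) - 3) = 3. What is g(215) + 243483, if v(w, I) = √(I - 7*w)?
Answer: 243483 + I*√46/2 ≈ 2.4348e+5 + 3.3912*I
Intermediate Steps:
x(q) = 9/2 (x(q) = 3 + (½)*3 = 3 + 3/2 = 9/2)
g(c) = I*√46/2 (g(c) = √(20 - 7*9/2) = √(20 - 63/2) = √(-23/2) = I*√46/2)
g(215) + 243483 = I*√46/2 + 243483 = 243483 + I*√46/2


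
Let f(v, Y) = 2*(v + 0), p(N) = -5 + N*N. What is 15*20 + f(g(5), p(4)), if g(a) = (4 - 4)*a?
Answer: 300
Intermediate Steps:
g(a) = 0 (g(a) = 0*a = 0)
p(N) = -5 + N²
f(v, Y) = 2*v
15*20 + f(g(5), p(4)) = 15*20 + 2*0 = 300 + 0 = 300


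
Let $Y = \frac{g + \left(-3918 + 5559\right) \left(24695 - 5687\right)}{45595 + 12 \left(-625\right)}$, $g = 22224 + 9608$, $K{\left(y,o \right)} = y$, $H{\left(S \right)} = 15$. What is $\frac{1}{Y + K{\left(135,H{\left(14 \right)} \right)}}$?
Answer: $\frac{7619}{7273357} \approx 0.0010475$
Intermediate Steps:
$g = 31832$
$Y = \frac{6244792}{7619}$ ($Y = \frac{31832 + \left(-3918 + 5559\right) \left(24695 - 5687\right)}{45595 + 12 \left(-625\right)} = \frac{31832 + 1641 \cdot 19008}{45595 - 7500} = \frac{31832 + 31192128}{38095} = 31223960 \cdot \frac{1}{38095} = \frac{6244792}{7619} \approx 819.63$)
$\frac{1}{Y + K{\left(135,H{\left(14 \right)} \right)}} = \frac{1}{\frac{6244792}{7619} + 135} = \frac{1}{\frac{7273357}{7619}} = \frac{7619}{7273357}$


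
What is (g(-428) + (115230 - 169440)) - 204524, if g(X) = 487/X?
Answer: -110738639/428 ≈ -2.5874e+5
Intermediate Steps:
(g(-428) + (115230 - 169440)) - 204524 = (487/(-428) + (115230 - 169440)) - 204524 = (487*(-1/428) - 54210) - 204524 = (-487/428 - 54210) - 204524 = -23202367/428 - 204524 = -110738639/428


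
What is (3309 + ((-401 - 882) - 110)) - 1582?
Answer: 334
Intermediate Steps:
(3309 + ((-401 - 882) - 110)) - 1582 = (3309 + (-1283 - 110)) - 1582 = (3309 - 1393) - 1582 = 1916 - 1582 = 334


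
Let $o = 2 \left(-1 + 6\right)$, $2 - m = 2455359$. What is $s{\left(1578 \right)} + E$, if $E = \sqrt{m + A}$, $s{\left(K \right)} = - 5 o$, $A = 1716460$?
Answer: $-50 + i \sqrt{738897} \approx -50.0 + 859.59 i$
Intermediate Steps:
$m = -2455357$ ($m = 2 - 2455359 = -2455357$)
$o = 10$ ($o = 2 \cdot 5 = 10$)
$s{\left(K \right)} = -50$ ($s{\left(K \right)} = \left(-5\right) 10 = -50$)
$E = i \sqrt{738897}$ ($E = \sqrt{-2455357 + 1716460} = \sqrt{-738897} = i \sqrt{738897} \approx 859.59 i$)
$s{\left(1578 \right)} + E = -50 + i \sqrt{738897}$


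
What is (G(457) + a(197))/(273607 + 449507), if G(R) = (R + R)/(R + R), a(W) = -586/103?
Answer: -23/3546702 ≈ -6.4849e-6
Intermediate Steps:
a(W) = -586/103 (a(W) = -586*1/103 = -586/103)
G(R) = 1 (G(R) = (2*R)/((2*R)) = (2*R)*(1/(2*R)) = 1)
(G(457) + a(197))/(273607 + 449507) = (1 - 586/103)/(273607 + 449507) = -483/103/723114 = -483/103*1/723114 = -23/3546702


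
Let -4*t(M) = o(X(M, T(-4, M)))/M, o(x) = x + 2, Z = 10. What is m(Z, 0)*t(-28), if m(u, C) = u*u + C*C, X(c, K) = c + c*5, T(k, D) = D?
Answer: -2075/14 ≈ -148.21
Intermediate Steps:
X(c, K) = 6*c (X(c, K) = c + 5*c = 6*c)
m(u, C) = C**2 + u**2 (m(u, C) = u**2 + C**2 = C**2 + u**2)
o(x) = 2 + x
t(M) = -(2 + 6*M)/(4*M)
m(Z, 0)*t(-28) = (0**2 + 10**2)*((1/2)*(-1 - 3*(-28))/(-28)) = (0 + 100)*((1/2)*(-1/28)*(-1 + 84)) = 100*((1/2)*(-1/28)*83) = 100*(-83/56) = -2075/14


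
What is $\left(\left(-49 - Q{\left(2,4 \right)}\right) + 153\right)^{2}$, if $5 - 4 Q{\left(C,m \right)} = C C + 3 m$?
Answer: $\frac{182329}{16} \approx 11396.0$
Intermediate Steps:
$Q{\left(C,m \right)} = \frac{5}{4} - \frac{3 m}{4} - \frac{C^{2}}{4}$ ($Q{\left(C,m \right)} = \frac{5}{4} - \frac{C C + 3 m}{4} = \frac{5}{4} - \frac{C^{2} + 3 m}{4} = \frac{5}{4} - \left(\frac{C^{2}}{4} + \frac{3 m}{4}\right) = \frac{5}{4} - \frac{3 m}{4} - \frac{C^{2}}{4}$)
$\left(\left(-49 - Q{\left(2,4 \right)}\right) + 153\right)^{2} = \left(\left(-49 - \left(\frac{5}{4} - 3 - \frac{2^{2}}{4}\right)\right) + 153\right)^{2} = \left(\left(-49 - \left(\frac{5}{4} - 3 - 1\right)\right) + 153\right)^{2} = \left(\left(-49 - - \frac{11}{4}\right) + 153\right)^{2} = \left(\left(-49 + \frac{11}{4}\right) + 153\right)^{2} = \left(- \frac{185}{4} + 153\right)^{2} = \left(\frac{427}{4}\right)^{2} = \frac{182329}{16}$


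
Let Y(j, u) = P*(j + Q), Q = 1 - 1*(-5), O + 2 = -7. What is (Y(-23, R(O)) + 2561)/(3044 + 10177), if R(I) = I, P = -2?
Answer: 865/4407 ≈ 0.19628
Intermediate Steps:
O = -9 (O = -2 - 7 = -9)
Q = 6 (Q = 1 + 5 = 6)
Y(j, u) = -12 - 2*j (Y(j, u) = -2*(j + 6) = -2*(6 + j) = -12 - 2*j)
(Y(-23, R(O)) + 2561)/(3044 + 10177) = ((-12 - 2*(-23)) + 2561)/(3044 + 10177) = ((-12 + 46) + 2561)/13221 = (34 + 2561)*(1/13221) = 2595*(1/13221) = 865/4407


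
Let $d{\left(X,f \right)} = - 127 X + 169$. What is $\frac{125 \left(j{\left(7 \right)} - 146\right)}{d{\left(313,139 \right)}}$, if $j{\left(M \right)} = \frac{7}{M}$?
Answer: $\frac{18125}{39582} \approx 0.45791$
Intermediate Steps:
$d{\left(X,f \right)} = 169 - 127 X$
$\frac{125 \left(j{\left(7 \right)} - 146\right)}{d{\left(313,139 \right)}} = \frac{125 \left(\frac{7}{7} - 146\right)}{169 - 39751} = \frac{125 \left(7 \cdot \frac{1}{7} - 146\right)}{169 - 39751} = \frac{125 \left(1 - 146\right)}{-39582} = 125 \left(-145\right) \left(- \frac{1}{39582}\right) = \left(-18125\right) \left(- \frac{1}{39582}\right) = \frac{18125}{39582}$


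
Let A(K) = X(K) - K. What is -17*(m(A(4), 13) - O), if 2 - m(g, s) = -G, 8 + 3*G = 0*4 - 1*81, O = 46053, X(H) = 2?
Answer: 2350114/3 ≈ 7.8337e+5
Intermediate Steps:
G = -89/3 (G = -8/3 + (0*4 - 1*81)/3 = -8/3 + (0 - 81)/3 = -8/3 + (1/3)*(-81) = -8/3 - 27 = -89/3 ≈ -29.667)
A(K) = 2 - K
m(g, s) = -83/3 (m(g, s) = 2 - (-1)*(-89)/3 = 2 - 1*89/3 = 2 - 89/3 = -83/3)
-17*(m(A(4), 13) - O) = -17*(-83/3 - 1*46053) = -17*(-83/3 - 46053) = -17*(-138242/3) = 2350114/3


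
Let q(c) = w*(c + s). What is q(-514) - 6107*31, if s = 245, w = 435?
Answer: -306332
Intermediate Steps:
q(c) = 106575 + 435*c (q(c) = 435*(c + 245) = 435*(245 + c) = 106575 + 435*c)
q(-514) - 6107*31 = (106575 + 435*(-514)) - 6107*31 = (106575 - 223590) - 189317 = -117015 - 189317 = -306332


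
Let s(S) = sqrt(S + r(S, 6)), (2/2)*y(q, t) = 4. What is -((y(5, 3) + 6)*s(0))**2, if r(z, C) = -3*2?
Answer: 600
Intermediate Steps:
y(q, t) = 4
r(z, C) = -6
s(S) = sqrt(-6 + S) (s(S) = sqrt(S - 6) = sqrt(-6 + S))
-((y(5, 3) + 6)*s(0))**2 = -((4 + 6)*sqrt(-6 + 0))**2 = -(10*sqrt(-6))**2 = -(10*(I*sqrt(6)))**2 = -(10*I*sqrt(6))**2 = -1*(-600) = 600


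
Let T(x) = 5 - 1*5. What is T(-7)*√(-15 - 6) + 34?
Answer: 34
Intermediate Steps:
T(x) = 0 (T(x) = 5 - 5 = 0)
T(-7)*√(-15 - 6) + 34 = 0*√(-15 - 6) + 34 = 0*√(-21) + 34 = 0*(I*√21) + 34 = 0 + 34 = 34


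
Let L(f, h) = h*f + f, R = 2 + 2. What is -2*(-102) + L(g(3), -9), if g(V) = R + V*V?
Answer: 100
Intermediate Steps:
R = 4
g(V) = 4 + V² (g(V) = 4 + V*V = 4 + V²)
L(f, h) = f + f*h (L(f, h) = f*h + f = f + f*h)
-2*(-102) + L(g(3), -9) = -2*(-102) + (4 + 3²)*(1 - 9) = 204 + (4 + 9)*(-8) = 204 + 13*(-8) = 204 - 104 = 100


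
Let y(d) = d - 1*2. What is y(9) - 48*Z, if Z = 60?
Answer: -2873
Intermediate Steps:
y(d) = -2 + d (y(d) = d - 2 = -2 + d)
y(9) - 48*Z = (-2 + 9) - 48*60 = 7 - 2880 = -2873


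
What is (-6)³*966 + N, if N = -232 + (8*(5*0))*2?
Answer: -208888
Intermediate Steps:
N = -232 (N = -232 + (8*0)*2 = -232 + 0*2 = -232 + 0 = -232)
(-6)³*966 + N = (-6)³*966 - 232 = -216*966 - 232 = -208656 - 232 = -208888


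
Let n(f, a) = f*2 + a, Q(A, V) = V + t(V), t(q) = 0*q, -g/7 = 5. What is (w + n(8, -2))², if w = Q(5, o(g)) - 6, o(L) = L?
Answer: 729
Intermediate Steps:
g = -35 (g = -7*5 = -35)
t(q) = 0
Q(A, V) = V (Q(A, V) = V + 0 = V)
w = -41 (w = -35 - 6 = -41)
n(f, a) = a + 2*f (n(f, a) = 2*f + a = a + 2*f)
(w + n(8, -2))² = (-41 + (-2 + 2*8))² = (-41 + (-2 + 16))² = (-41 + 14)² = (-27)² = 729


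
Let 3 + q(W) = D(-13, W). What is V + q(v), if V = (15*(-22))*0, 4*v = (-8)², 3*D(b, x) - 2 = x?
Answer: 3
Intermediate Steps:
D(b, x) = ⅔ + x/3
v = 16 (v = (¼)*(-8)² = (¼)*64 = 16)
q(W) = -7/3 + W/3 (q(W) = -3 + (⅔ + W/3) = -7/3 + W/3)
V = 0 (V = -330*0 = 0)
V + q(v) = 0 + (-7/3 + (⅓)*16) = 0 + (-7/3 + 16/3) = 0 + 3 = 3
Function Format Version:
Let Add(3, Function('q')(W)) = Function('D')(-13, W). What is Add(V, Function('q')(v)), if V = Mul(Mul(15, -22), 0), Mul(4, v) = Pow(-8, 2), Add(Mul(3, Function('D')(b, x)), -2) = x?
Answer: 3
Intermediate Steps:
Function('D')(b, x) = Add(Rational(2, 3), Mul(Rational(1, 3), x))
v = 16 (v = Mul(Rational(1, 4), Pow(-8, 2)) = Mul(Rational(1, 4), 64) = 16)
Function('q')(W) = Add(Rational(-7, 3), Mul(Rational(1, 3), W)) (Function('q')(W) = Add(-3, Add(Rational(2, 3), Mul(Rational(1, 3), W))) = Add(Rational(-7, 3), Mul(Rational(1, 3), W)))
V = 0 (V = Mul(-330, 0) = 0)
Add(V, Function('q')(v)) = Add(0, Add(Rational(-7, 3), Mul(Rational(1, 3), 16))) = Add(0, Add(Rational(-7, 3), Rational(16, 3))) = Add(0, 3) = 3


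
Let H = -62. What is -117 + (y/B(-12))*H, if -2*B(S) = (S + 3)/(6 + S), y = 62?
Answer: 15025/3 ≈ 5008.3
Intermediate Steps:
B(S) = -(3 + S)/(2*(6 + S)) (B(S) = -(S + 3)/(2*(6 + S)) = -(3 + S)/(2*(6 + S)))
-117 + (y/B(-12))*H = -117 + (62/(((-3 - 1*(-12))/(2*(6 - 12)))))*(-62) = -117 + (62/(((½)*(-3 + 12)/(-6))))*(-62) = -117 + (62/(((½)*(-⅙)*9)))*(-62) = -117 + (62/(-¾))*(-62) = -117 + (62*(-4/3))*(-62) = -117 - 248/3*(-62) = -117 + 15376/3 = 15025/3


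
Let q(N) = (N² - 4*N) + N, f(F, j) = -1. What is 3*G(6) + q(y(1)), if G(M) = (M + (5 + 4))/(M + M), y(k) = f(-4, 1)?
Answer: 31/4 ≈ 7.7500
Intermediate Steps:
y(k) = -1
q(N) = N² - 3*N
G(M) = (9 + M)/(2*M) (G(M) = (M + 9)/((2*M)) = (9 + M)*(1/(2*M)) = (9 + M)/(2*M))
3*G(6) + q(y(1)) = 3*((½)*(9 + 6)/6) - (-3 - 1) = 3*((½)*(⅙)*15) - 1*(-4) = 3*(5/4) + 4 = 15/4 + 4 = 31/4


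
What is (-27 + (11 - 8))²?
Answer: 576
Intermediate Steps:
(-27 + (11 - 8))² = (-27 + 3)² = (-24)² = 576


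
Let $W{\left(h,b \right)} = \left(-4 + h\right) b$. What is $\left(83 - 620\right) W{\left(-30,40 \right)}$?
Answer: $730320$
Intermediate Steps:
$W{\left(h,b \right)} = b \left(-4 + h\right)$
$\left(83 - 620\right) W{\left(-30,40 \right)} = \left(83 - 620\right) 40 \left(-4 - 30\right) = - 537 \cdot 40 \left(-34\right) = \left(-537\right) \left(-1360\right) = 730320$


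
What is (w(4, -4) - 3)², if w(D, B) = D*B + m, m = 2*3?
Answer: 169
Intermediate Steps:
m = 6
w(D, B) = 6 + B*D (w(D, B) = D*B + 6 = B*D + 6 = 6 + B*D)
(w(4, -4) - 3)² = ((6 - 4*4) - 3)² = ((6 - 16) - 3)² = (-10 - 3)² = (-13)² = 169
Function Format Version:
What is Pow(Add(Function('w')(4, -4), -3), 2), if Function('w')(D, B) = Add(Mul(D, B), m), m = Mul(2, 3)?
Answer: 169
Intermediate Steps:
m = 6
Function('w')(D, B) = Add(6, Mul(B, D)) (Function('w')(D, B) = Add(Mul(D, B), 6) = Add(Mul(B, D), 6) = Add(6, Mul(B, D)))
Pow(Add(Function('w')(4, -4), -3), 2) = Pow(Add(Add(6, Mul(-4, 4)), -3), 2) = Pow(Add(Add(6, -16), -3), 2) = Pow(Add(-10, -3), 2) = Pow(-13, 2) = 169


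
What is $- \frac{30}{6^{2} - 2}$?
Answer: $- \frac{15}{17} \approx -0.88235$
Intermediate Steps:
$- \frac{30}{6^{2} - 2} = - \frac{30}{36 - 2} = - \frac{30}{34} = \left(-30\right) \frac{1}{34} = - \frac{15}{17}$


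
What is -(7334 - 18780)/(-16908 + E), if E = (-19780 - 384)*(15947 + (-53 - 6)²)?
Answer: -5723/195881550 ≈ -2.9217e-5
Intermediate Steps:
E = -391746192 (E = -20164*(15947 + (-59)²) = -20164*(15947 + 3481) = -20164*19428 = -391746192)
-(7334 - 18780)/(-16908 + E) = -(7334 - 18780)/(-16908 - 391746192) = -(-11446)/(-391763100) = -(-11446)*(-1)/391763100 = -1*5723/195881550 = -5723/195881550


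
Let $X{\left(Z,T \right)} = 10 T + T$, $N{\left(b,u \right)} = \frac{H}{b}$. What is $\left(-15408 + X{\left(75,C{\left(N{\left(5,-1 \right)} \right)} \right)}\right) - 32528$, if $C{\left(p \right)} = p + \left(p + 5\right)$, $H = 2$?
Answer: $- \frac{239361}{5} \approx -47872.0$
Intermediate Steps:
$N{\left(b,u \right)} = \frac{2}{b}$
$C{\left(p \right)} = 5 + 2 p$ ($C{\left(p \right)} = p + \left(5 + p\right) = 5 + 2 p$)
$X{\left(Z,T \right)} = 11 T$
$\left(-15408 + X{\left(75,C{\left(N{\left(5,-1 \right)} \right)} \right)}\right) - 32528 = \left(-15408 + 11 \left(5 + 2 \cdot \frac{2}{5}\right)\right) - 32528 = \left(-15408 + 11 \left(5 + \frac{4}{5}\right)\right) - 32528 = \left(-15408 + 11 \cdot \frac{29}{5}\right) - 32528 = \left(-15408 + \frac{319}{5}\right) - 32528 = - \frac{76721}{5} - 32528 = - \frac{239361}{5}$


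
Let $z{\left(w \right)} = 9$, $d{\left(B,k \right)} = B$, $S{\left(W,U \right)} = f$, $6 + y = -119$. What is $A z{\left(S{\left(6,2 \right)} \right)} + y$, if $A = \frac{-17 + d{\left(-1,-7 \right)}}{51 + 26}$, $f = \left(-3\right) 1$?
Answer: $- \frac{9787}{77} \approx -127.1$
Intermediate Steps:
$y = -125$ ($y = -6 - 119 = -125$)
$f = -3$
$S{\left(W,U \right)} = -3$
$A = - \frac{18}{77}$ ($A = \frac{-17 - 1}{51 + 26} = - \frac{18}{77} \approx -0.23377$)
$A z{\left(S{\left(6,2 \right)} \right)} + y = \left(- \frac{18}{77}\right) 9 - 125 = - \frac{162}{77} - 125 = - \frac{9787}{77}$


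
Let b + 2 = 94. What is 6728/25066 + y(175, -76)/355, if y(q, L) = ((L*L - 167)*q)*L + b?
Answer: -934955692844/4449215 ≈ -2.1014e+5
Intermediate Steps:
b = 92 (b = -2 + 94 = 92)
y(q, L) = 92 + L*q*(-167 + L**2) (y(q, L) = ((L*L - 167)*q)*L + 92 = ((L**2 - 167)*q)*L + 92 = ((-167 + L**2)*q)*L + 92 = (q*(-167 + L**2))*L + 92 = L*q*(-167 + L**2) + 92 = 92 + L*q*(-167 + L**2))
6728/25066 + y(175, -76)/355 = 6728/25066 + (92 + 175*(-76)**3 - 167*(-76)*175)/355 = 6728*(1/25066) + (92 + 175*(-438976) + 2221100)*(1/355) = 3364/12533 + (92 - 76820800 + 2221100)*(1/355) = 3364/12533 - 74599608*1/355 = 3364/12533 - 74599608/355 = -934955692844/4449215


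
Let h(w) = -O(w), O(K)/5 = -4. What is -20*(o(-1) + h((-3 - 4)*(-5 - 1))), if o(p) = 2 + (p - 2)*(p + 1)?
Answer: -440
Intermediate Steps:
O(K) = -20 (O(K) = 5*(-4) = -20)
h(w) = 20 (h(w) = -1*(-20) = 20)
o(p) = 2 + (1 + p)*(-2 + p) (o(p) = 2 + (-2 + p)*(1 + p) = 2 + (1 + p)*(-2 + p))
-20*(o(-1) + h((-3 - 4)*(-5 - 1))) = -20*(-(-1 - 1) + 20) = -20*(-1*(-2) + 20) = -20*(2 + 20) = -20*22 = -440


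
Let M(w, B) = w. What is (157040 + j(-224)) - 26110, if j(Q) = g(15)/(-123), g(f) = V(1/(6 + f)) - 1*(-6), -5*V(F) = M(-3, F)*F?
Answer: 563653439/4305 ≈ 1.3093e+5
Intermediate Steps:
V(F) = 3*F/5 (V(F) = -(-3)*F/5 = 3*F/5)
g(f) = 6 + 3/(5*(6 + f)) (g(f) = 3/(5*(6 + f)) - 1*(-6) = 3/(5*(6 + f)) + 6 = 6 + 3/(5*(6 + f)))
j(Q) = -211/4305 (j(Q) = (3*(61 + 10*15)/(5*(6 + 15)))/(-123) = ((⅗)*(61 + 150)/21)*(-1/123) = ((⅗)*(1/21)*211)*(-1/123) = (211/35)*(-1/123) = -211/4305)
(157040 + j(-224)) - 26110 = (157040 - 211/4305) - 26110 = 676056989/4305 - 26110 = 563653439/4305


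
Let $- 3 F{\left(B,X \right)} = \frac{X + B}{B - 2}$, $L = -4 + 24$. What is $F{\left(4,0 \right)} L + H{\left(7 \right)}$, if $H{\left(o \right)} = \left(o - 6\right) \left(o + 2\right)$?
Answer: $- \frac{13}{3} \approx -4.3333$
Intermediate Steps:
$L = 20$
$H{\left(o \right)} = \left(-6 + o\right) \left(2 + o\right)$
$F{\left(B,X \right)} = - \frac{B + X}{3 \left(-2 + B\right)}$ ($F{\left(B,X \right)} = - \frac{\left(X + B\right) \frac{1}{B - 2}}{3} = - \frac{\left(B + X\right) \frac{1}{-2 + B}}{3} = - \frac{\frac{1}{-2 + B} \left(B + X\right)}{3} = - \frac{B + X}{3 \left(-2 + B\right)}$)
$F{\left(4,0 \right)} L + H{\left(7 \right)} = \frac{\left(-1\right) 4 - 0}{3 \left(-2 + 4\right)} 20 - \left(40 - 49\right) = \frac{-4 + 0}{3 \cdot 2} \cdot 20 - -9 = \frac{1}{3} \cdot \frac{1}{2} \left(-4\right) 20 + 9 = \left(- \frac{2}{3}\right) 20 + 9 = - \frac{40}{3} + 9 = - \frac{13}{3}$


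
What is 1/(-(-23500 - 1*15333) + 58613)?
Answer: 1/97446 ≈ 1.0262e-5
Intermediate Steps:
1/(-(-23500 - 1*15333) + 58613) = 1/(-(-23500 - 15333) + 58613) = 1/(-1*(-38833) + 58613) = 1/(38833 + 58613) = 1/97446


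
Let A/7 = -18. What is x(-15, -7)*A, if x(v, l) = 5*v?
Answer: 9450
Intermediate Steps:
A = -126 (A = 7*(-18) = -126)
x(-15, -7)*A = (5*(-15))*(-126) = -75*(-126) = 9450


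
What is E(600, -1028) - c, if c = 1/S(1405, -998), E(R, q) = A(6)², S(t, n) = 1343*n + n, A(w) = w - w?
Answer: 1/1341312 ≈ 7.4554e-7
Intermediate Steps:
A(w) = 0
S(t, n) = 1344*n
E(R, q) = 0 (E(R, q) = 0² = 0)
c = -1/1341312 (c = 1/(1344*(-998)) = 1/(-1341312) = -1/1341312 ≈ -7.4554e-7)
E(600, -1028) - c = 0 - 1*(-1/1341312) = 0 + 1/1341312 = 1/1341312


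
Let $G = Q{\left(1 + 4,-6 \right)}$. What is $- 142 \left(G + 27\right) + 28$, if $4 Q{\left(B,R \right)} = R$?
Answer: $-3593$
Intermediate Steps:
$Q{\left(B,R \right)} = \frac{R}{4}$
$G = - \frac{3}{2}$ ($G = \frac{1}{4} \left(-6\right) = - \frac{3}{2} \approx -1.5$)
$- 142 \left(G + 27\right) + 28 = - 142 \left(- \frac{3}{2} + 27\right) + 28 = \left(-142\right) \frac{51}{2} + 28 = -3621 + 28 = -3593$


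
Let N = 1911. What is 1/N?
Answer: 1/1911 ≈ 0.00052329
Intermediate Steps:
1/N = 1/1911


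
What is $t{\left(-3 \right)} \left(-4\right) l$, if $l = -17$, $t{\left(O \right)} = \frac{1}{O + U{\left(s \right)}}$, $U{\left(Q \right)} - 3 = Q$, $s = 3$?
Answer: $\frac{68}{3} \approx 22.667$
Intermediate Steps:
$U{\left(Q \right)} = 3 + Q$
$t{\left(O \right)} = \frac{1}{6 + O}$ ($t{\left(O \right)} = \frac{1}{O + \left(3 + 3\right)} = \frac{1}{O + 6} = \frac{1}{6 + O}$)
$t{\left(-3 \right)} \left(-4\right) l = \frac{1}{6 - 3} \left(-4\right) \left(-17\right) = \frac{1}{3} \left(-4\right) \left(-17\right) = \left(- \frac{4}{3}\right) \left(-17\right) = \frac{68}{3}$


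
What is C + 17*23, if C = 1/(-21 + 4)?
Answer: 6646/17 ≈ 390.94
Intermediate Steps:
C = -1/17 (C = 1/(-17) = -1/17 ≈ -0.058824)
C + 17*23 = -1/17 + 17*23 = -1/17 + 391 = 6646/17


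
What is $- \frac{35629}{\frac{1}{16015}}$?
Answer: $-570598435$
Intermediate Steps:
$- \frac{35629}{\frac{1}{16015}} = - 35629 \frac{1}{\frac{1}{16015}} = \left(-35629\right) 16015 = -570598435$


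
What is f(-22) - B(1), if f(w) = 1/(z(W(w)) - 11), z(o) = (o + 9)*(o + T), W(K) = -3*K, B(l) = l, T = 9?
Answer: -5613/5614 ≈ -0.99982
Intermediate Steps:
z(o) = (9 + o)**2 (z(o) = (o + 9)*(o + 9) = (9 + o)*(9 + o) = (9 + o)**2)
f(w) = 1/(70 - 54*w + 9*w**2) (f(w) = 1/((81 + (-3*w)**2 + 18*(-3*w)) - 11) = 1/((81 + 9*w**2 - 54*w) - 11) = 1/((81 - 54*w + 9*w**2) - 11) = 1/(70 - 54*w + 9*w**2))
f(-22) - B(1) = 1/(70 - 54*(-22) + 9*(-22)**2) - 1*1 = 1/(70 + 1188 + 9*484) - 1 = 1/(70 + 1188 + 4356) - 1 = 1/5614 - 1 = -5613/5614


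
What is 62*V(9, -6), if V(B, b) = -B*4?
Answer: -2232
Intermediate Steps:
V(B, b) = -4*B
62*V(9, -6) = 62*(-4*9) = 62*(-36) = -2232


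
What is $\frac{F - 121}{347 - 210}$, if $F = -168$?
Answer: $- \frac{289}{137} \approx -2.1095$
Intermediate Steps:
$\frac{F - 121}{347 - 210} = \frac{-168 - 121}{347 - 210} = - \frac{289}{137}$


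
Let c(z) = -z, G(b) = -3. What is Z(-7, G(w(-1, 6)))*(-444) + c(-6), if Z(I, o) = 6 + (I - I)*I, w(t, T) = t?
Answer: -2658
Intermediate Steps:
Z(I, o) = 6 (Z(I, o) = 6 + 0*I = 6 + 0 = 6)
Z(-7, G(w(-1, 6)))*(-444) + c(-6) = 6*(-444) - 1*(-6) = -2664 + 6 = -2658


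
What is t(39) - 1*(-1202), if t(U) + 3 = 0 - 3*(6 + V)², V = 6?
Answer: 767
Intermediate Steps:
t(U) = -435 (t(U) = -3 + (0 - 3*(6 + 6)²) = -3 + (0 - 3*12²) = -3 + (0 - 3*144) = -3 + (0 - 432) = -3 - 432 = -435)
t(39) - 1*(-1202) = -435 - 1*(-1202) = -435 + 1202 = 767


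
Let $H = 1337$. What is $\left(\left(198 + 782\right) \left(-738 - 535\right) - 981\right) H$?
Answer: $-1669272577$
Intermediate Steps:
$\left(\left(198 + 782\right) \left(-738 - 535\right) - 981\right) H = \left(\left(198 + 782\right) \left(-738 - 535\right) - 981\right) 1337 = \left(980 \left(-1273\right) - 981\right) 1337 = \left(-1247540 - 981\right) 1337 = \left(-1248521\right) 1337 = -1669272577$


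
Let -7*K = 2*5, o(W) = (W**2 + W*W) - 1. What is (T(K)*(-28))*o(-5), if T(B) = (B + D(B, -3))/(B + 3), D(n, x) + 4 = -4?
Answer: 8232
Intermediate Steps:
D(n, x) = -8 (D(n, x) = -4 - 4 = -8)
o(W) = -1 + 2*W**2 (o(W) = (W**2 + W**2) - 1 = 2*W**2 - 1 = -1 + 2*W**2)
K = -10/7 (K = -2*5/7 = -1/7*10 = -10/7 ≈ -1.4286)
T(B) = (-8 + B)/(3 + B) (T(B) = (B - 8)/(B + 3) = (-8 + B)/(3 + B))
(T(K)*(-28))*o(-5) = (((-8 - 10/7)/(3 - 10/7))*(-28))*(-1 + 2*(-5)**2) = ((-66/7/(11/7))*(-28))*(-1 + 2*25) = (((7/11)*(-66/7))*(-28))*(-1 + 50) = -6*(-28)*49 = 168*49 = 8232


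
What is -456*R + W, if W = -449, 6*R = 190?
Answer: -14889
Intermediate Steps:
R = 95/3 (R = (⅙)*190 = 95/3 ≈ 31.667)
-456*R + W = -456*95/3 - 449 = -14440 - 449 = -14889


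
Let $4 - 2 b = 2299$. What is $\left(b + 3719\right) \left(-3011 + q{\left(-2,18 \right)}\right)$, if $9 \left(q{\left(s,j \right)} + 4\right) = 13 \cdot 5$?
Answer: $- \frac{69610505}{9} \approx -7.7345 \cdot 10^{6}$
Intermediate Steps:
$b = - \frac{2295}{2}$ ($b = 2 - \frac{2299}{2} = - \frac{2295}{2} \approx -1147.5$)
$q{\left(s,j \right)} = \frac{29}{9}$ ($q{\left(s,j \right)} = -4 + \frac{13 \cdot 5}{9} = -4 + \frac{1}{9} \cdot 65 = -4 + \frac{65}{9} = \frac{29}{9}$)
$\left(b + 3719\right) \left(-3011 + q{\left(-2,18 \right)}\right) = \left(- \frac{2295}{2} + 3719\right) \left(-3011 + \frac{29}{9}\right) = \frac{5143}{2} \left(- \frac{27070}{9}\right) = - \frac{69610505}{9}$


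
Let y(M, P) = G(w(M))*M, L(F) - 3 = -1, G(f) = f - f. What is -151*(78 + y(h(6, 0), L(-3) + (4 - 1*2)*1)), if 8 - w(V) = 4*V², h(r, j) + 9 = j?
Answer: -11778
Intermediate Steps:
h(r, j) = -9 + j
w(V) = 8 - 4*V²
G(f) = 0
L(F) = 2 (L(F) = 3 - 1 = 2)
y(M, P) = 0 (y(M, P) = 0*M = 0)
-151*(78 + y(h(6, 0), L(-3) + (4 - 1*2)*1)) = -151*(78 + 0) = -151*78 = -11778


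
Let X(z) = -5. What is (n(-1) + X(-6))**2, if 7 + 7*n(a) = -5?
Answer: 2209/49 ≈ 45.082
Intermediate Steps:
n(a) = -12/7 (n(a) = -1 + (1/7)*(-5) = -1 - 5/7 = -12/7)
(n(-1) + X(-6))**2 = (-12/7 - 5)**2 = (-47/7)**2 = 2209/49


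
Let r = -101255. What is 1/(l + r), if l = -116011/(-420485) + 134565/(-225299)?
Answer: -94734850015/9592407683670561 ≈ -9.8760e-6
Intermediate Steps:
l = -30445401736/94734850015 (l = -116011*(-1/420485) + 134565*(-1/225299) = 116011/420485 - 134565/225299 = -30445401736/94734850015 ≈ -0.32137)
1/(l + r) = 1/(-30445401736/94734850015 - 101255) = 1/(-9592407683670561/94734850015) = -94734850015/9592407683670561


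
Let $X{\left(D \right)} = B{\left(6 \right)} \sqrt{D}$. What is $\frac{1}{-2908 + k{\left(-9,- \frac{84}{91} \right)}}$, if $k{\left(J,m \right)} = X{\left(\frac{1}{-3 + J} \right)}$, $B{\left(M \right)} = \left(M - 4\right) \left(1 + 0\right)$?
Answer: $- \frac{8724}{25369393} - \frac{i \sqrt{3}}{25369393} \approx -0.00034388 - 6.8273 \cdot 10^{-8} i$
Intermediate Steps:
$B{\left(M \right)} = -4 + M$ ($B{\left(M \right)} = \left(-4 + M\right) 1 = -4 + M$)
$X{\left(D \right)} = 2 \sqrt{D}$ ($X{\left(D \right)} = \left(-4 + 6\right) \sqrt{D} = 2 \sqrt{D}$)
$k{\left(J,m \right)} = 2 \sqrt{\frac{1}{-3 + J}}$
$\frac{1}{-2908 + k{\left(-9,- \frac{84}{91} \right)}} = \frac{1}{-2908 + 2 \sqrt{\frac{1}{-3 - 9}}} = \frac{1}{-2908 + 2 \sqrt{\frac{1}{-12}}} = \frac{1}{-2908 + 2 \sqrt{- \frac{1}{12}}} = \frac{1}{-2908 + 2 \frac{i \sqrt{3}}{6}} = \frac{1}{-2908 + \frac{i \sqrt{3}}{3}}$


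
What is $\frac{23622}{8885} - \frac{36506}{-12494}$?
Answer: $\frac{309744539}{55504595} \approx 5.5805$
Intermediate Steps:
$\frac{23622}{8885} - \frac{36506}{-12494} = 23622 \cdot \frac{1}{8885} - - \frac{18253}{6247} = \frac{23622}{8885} + \frac{18253}{6247} = \frac{309744539}{55504595}$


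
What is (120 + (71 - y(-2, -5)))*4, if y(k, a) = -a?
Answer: 744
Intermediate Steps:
(120 + (71 - y(-2, -5)))*4 = (120 + (71 - (-1)*(-5)))*4 = (120 + (71 - 1*5))*4 = (120 + (71 - 5))*4 = (120 + 66)*4 = 186*4 = 744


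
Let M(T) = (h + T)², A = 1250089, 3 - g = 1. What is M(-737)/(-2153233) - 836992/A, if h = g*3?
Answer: -2470237603265/2691732887737 ≈ -0.91771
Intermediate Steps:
g = 2 (g = 3 - 1*1 = 3 - 1 = 2)
h = 6 (h = 2*3 = 6)
M(T) = (6 + T)²
M(-737)/(-2153233) - 836992/A = (6 - 737)²/(-2153233) - 836992/1250089 = (-731)²*(-1/2153233) - 836992*1/1250089 = 534361*(-1/2153233) - 836992/1250089 = -534361/2153233 - 836992/1250089 = -2470237603265/2691732887737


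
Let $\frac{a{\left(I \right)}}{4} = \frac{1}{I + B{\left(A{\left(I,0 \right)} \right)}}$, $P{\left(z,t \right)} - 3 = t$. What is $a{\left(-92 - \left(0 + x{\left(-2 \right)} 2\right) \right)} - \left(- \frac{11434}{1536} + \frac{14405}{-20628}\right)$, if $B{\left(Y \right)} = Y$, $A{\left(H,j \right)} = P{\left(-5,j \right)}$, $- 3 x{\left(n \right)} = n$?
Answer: $\frac{2897256749}{357772032} \approx 8.0981$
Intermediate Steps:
$P{\left(z,t \right)} = 3 + t$
$x{\left(n \right)} = - \frac{n}{3}$
$A{\left(H,j \right)} = 3 + j$
$a{\left(I \right)} = \frac{4}{3 + I}$ ($a{\left(I \right)} = \frac{4}{I + \left(3 + 0\right)} = \frac{4}{I + 3} = \frac{4}{3 + I}$)
$a{\left(-92 - \left(0 + x{\left(-2 \right)} 2\right) \right)} - \left(- \frac{11434}{1536} + \frac{14405}{-20628}\right) = \frac{4}{3 - \left(92 + \left(- \frac{1}{3}\right) \left(-2\right) 2\right)} - \left(- \frac{11434}{1536} + \frac{14405}{-20628}\right) = \frac{4}{3 - \left(92 + \frac{4}{3}\right)} - \left(\left(-11434\right) \frac{1}{1536} + 14405 \left(- \frac{1}{20628}\right)\right) = \frac{4}{3 - \frac{280}{3}} - \left(- \frac{5717}{768} - \frac{14405}{20628}\right) = \frac{4}{3 - \frac{280}{3}} - - \frac{10749443}{1320192} = \frac{4}{3 - \frac{280}{3}} + \frac{10749443}{1320192} = \frac{4}{- \frac{271}{3}} + \frac{10749443}{1320192} = 4 \left(- \frac{3}{271}\right) + \frac{10749443}{1320192} = - \frac{12}{271} + \frac{10749443}{1320192} = \frac{2897256749}{357772032}$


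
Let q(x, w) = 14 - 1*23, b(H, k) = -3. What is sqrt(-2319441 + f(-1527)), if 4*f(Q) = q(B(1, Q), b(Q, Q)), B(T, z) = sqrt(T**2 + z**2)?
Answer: I*sqrt(9277773)/2 ≈ 1523.0*I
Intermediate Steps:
q(x, w) = -9 (q(x, w) = 14 - 23 = -9)
f(Q) = -9/4 (f(Q) = (1/4)*(-9) = -9/4)
sqrt(-2319441 + f(-1527)) = sqrt(-2319441 - 9/4) = sqrt(-9277773/4) = I*sqrt(9277773)/2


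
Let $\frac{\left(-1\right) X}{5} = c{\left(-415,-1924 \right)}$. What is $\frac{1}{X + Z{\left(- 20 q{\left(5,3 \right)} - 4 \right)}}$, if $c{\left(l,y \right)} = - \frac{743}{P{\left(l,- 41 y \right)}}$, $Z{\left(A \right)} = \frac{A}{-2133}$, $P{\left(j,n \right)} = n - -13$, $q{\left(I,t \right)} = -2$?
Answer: $\frac{2077621}{62763} \approx 33.103$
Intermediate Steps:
$P{\left(j,n \right)} = 13 + n$ ($P{\left(j,n \right)} = n + 13 = 13 + n$)
$Z{\left(A \right)} = - \frac{A}{2133}$ ($Z{\left(A \right)} = A \left(- \frac{1}{2133}\right) = - \frac{A}{2133}$)
$c{\left(l,y \right)} = - \frac{743}{13 - 41 y}$
$X = \frac{3715}{78897}$ ($X = - 5 \frac{743}{-13 + 41 \left(-1924\right)} = - 5 \frac{743}{-13 - 78884} = - 5 \frac{743}{-78897} = - 5 \cdot 743 \left(- \frac{1}{78897}\right) = \left(-5\right) \left(- \frac{743}{78897}\right) = \frac{3715}{78897} \approx 0.047087$)
$\frac{1}{X + Z{\left(- 20 q{\left(5,3 \right)} - 4 \right)}} = \frac{1}{\frac{3715}{78897} - \frac{\left(-20\right) \left(-2\right) - 4}{2133}} = \frac{1}{\frac{3715}{78897} - \frac{40 - 4}{2133}} = \frac{1}{\frac{3715}{78897} - \frac{4}{237}} = \frac{1}{\frac{62763}{2077621}} = \frac{2077621}{62763}$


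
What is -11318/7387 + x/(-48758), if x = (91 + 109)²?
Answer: -423661522/180087673 ≈ -2.3525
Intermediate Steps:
x = 40000 (x = 200² = 40000)
-11318/7387 + x/(-48758) = -11318/7387 + 40000/(-48758) = -11318*1/7387 + 40000*(-1/48758) = -11318/7387 - 20000/24379 = -423661522/180087673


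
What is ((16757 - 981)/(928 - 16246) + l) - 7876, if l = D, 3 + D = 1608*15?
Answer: 124381931/7659 ≈ 16240.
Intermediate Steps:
D = 24117 (D = -3 + 1608*15 = -3 + 24120 = 24117)
l = 24117
((16757 - 981)/(928 - 16246) + l) - 7876 = ((16757 - 981)/(928 - 16246) + 24117) - 7876 = (15776/(-15318) + 24117) - 7876 = (15776*(-1/15318) + 24117) - 7876 = (-7888/7659 + 24117) - 7876 = 184704215/7659 - 7876 = 124381931/7659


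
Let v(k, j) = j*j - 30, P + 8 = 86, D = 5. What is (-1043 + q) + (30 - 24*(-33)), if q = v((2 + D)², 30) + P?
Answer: 727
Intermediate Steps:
P = 78 (P = -8 + 86 = 78)
v(k, j) = -30 + j² (v(k, j) = j² - 30 = -30 + j²)
q = 948 (q = (-30 + 30²) + 78 = (-30 + 900) + 78 = 870 + 78 = 948)
(-1043 + q) + (30 - 24*(-33)) = (-1043 + 948) + (30 - 24*(-33)) = -95 + (30 + 792) = -95 + 822 = 727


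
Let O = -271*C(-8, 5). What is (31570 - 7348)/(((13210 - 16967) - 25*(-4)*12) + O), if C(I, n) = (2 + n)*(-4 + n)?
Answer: -12111/2227 ≈ -5.4383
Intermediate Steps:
C(I, n) = (-4 + n)*(2 + n)
O = -1897 (O = -271*(-8 + 5² - 2*5) = -271*(-8 + 25 - 10) = -271*7 = -1897)
(31570 - 7348)/(((13210 - 16967) - 25*(-4)*12) + O) = (31570 - 7348)/(((13210 - 16967) - 25*(-4)*12) - 1897) = 24222/((-3757 + 100*12) - 1897) = 24222/((-3757 + 1200) - 1897) = 24222/(-2557 - 1897) = 24222/(-4454) = 24222*(-1/4454) = -12111/2227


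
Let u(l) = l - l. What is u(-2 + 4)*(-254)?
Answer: 0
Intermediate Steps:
u(l) = 0
u(-2 + 4)*(-254) = 0*(-254) = 0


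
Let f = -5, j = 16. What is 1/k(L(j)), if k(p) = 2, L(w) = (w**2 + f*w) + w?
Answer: 1/2 ≈ 0.50000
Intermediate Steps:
L(w) = w**2 - 4*w (L(w) = (w**2 - 5*w) + w = w**2 - 4*w)
1/k(L(j)) = 1/2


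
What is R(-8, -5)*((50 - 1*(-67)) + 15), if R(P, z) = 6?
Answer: 792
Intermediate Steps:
R(-8, -5)*((50 - 1*(-67)) + 15) = 6*((50 - 1*(-67)) + 15) = 6*((50 + 67) + 15) = 6*(117 + 15) = 6*132 = 792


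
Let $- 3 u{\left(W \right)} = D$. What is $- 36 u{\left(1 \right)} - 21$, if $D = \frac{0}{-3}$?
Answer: $-21$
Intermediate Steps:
$D = 0$ ($D = 0 \left(- \frac{1}{3}\right) = 0$)
$u{\left(W \right)} = 0$ ($u{\left(W \right)} = \left(- \frac{1}{3}\right) 0 = 0$)
$- 36 u{\left(1 \right)} - 21 = \left(-36\right) 0 - 21 = 0 - 21 = -21$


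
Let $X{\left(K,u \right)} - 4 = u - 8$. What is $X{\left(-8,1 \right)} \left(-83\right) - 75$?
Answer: $174$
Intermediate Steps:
$X{\left(K,u \right)} = -4 + u$ ($X{\left(K,u \right)} = 4 + \left(u - 8\right) = 4 + \left(-8 + u\right) = -4 + u$)
$X{\left(-8,1 \right)} \left(-83\right) - 75 = \left(-4 + 1\right) \left(-83\right) - 75 = \left(-3\right) \left(-83\right) - 75 = 249 - 75 = 174$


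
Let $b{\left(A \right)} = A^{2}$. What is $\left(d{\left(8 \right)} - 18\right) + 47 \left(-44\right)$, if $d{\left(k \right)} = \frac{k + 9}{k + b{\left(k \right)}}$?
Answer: $- \frac{150175}{72} \approx -2085.8$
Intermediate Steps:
$d{\left(k \right)} = \frac{9 + k}{k + k^{2}}$ ($d{\left(k \right)} = \frac{k + 9}{k + k^{2}} = \frac{9 + k}{k + k^{2}}$)
$\left(d{\left(8 \right)} - 18\right) + 47 \left(-44\right) = \left(\frac{9 + 8}{8 \left(1 + 8\right)} - 18\right) + 47 \left(-44\right) = \left(\frac{1}{8} \cdot \frac{1}{9} \cdot 17 - 18\right) - 2068 = \left(\frac{17}{72} - 18\right) - 2068 = - \frac{1279}{72} - 2068 = - \frac{150175}{72}$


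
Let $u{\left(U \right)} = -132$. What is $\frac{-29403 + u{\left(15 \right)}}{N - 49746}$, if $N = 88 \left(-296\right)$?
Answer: $\frac{29535}{75794} \approx 0.38967$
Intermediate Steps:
$N = -26048$
$\frac{-29403 + u{\left(15 \right)}}{N - 49746} = \frac{-29403 - 132}{-26048 - 49746} = - \frac{29535}{-75794} = \left(-29535\right) \left(- \frac{1}{75794}\right) = \frac{29535}{75794}$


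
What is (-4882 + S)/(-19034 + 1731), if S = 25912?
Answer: -21030/17303 ≈ -1.2154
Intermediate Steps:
(-4882 + S)/(-19034 + 1731) = (-4882 + 25912)/(-19034 + 1731) = 21030/(-17303) = 21030*(-1/17303) = -21030/17303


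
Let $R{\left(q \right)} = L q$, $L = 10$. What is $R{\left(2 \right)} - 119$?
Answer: $-99$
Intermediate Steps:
$R{\left(q \right)} = 10 q$
$R{\left(2 \right)} - 119 = 10 \cdot 2 - 119 = 20 - 119 = -99$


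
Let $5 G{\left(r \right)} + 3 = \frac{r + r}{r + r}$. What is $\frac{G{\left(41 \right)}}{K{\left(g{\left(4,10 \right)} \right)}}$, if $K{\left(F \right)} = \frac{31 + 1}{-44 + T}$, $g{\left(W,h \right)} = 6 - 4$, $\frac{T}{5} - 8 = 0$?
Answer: $\frac{1}{20} \approx 0.05$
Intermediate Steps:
$T = 40$ ($T = 40 + 5 \cdot 0 = 40 + 0 = 40$)
$g{\left(W,h \right)} = 2$
$K{\left(F \right)} = -8$ ($K{\left(F \right)} = \frac{31 + 1}{-44 + 40} = \frac{32}{-4} = 32 \left(- \frac{1}{4}\right) = -8$)
$G{\left(r \right)} = - \frac{2}{5}$ ($G{\left(r \right)} = - \frac{3}{5} + \frac{\left(r + r\right) \frac{1}{r + r}}{5} = - \frac{3}{5} + \frac{2 r \frac{1}{2 r}}{5} = - \frac{3}{5} + \frac{1}{5} \cdot 1 = - \frac{3}{5} + \frac{1}{5} = - \frac{2}{5}$)
$\frac{G{\left(41 \right)}}{K{\left(g{\left(4,10 \right)} \right)}} = - \frac{2}{5 \left(-8\right)} = \left(- \frac{2}{5}\right) \left(- \frac{1}{8}\right) = \frac{1}{20}$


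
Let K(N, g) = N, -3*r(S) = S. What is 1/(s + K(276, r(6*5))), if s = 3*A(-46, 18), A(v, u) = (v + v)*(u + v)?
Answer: 1/8004 ≈ 0.00012494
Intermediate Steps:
r(S) = -S/3
A(v, u) = 2*v*(u + v) (A(v, u) = (2*v)*(u + v) = 2*v*(u + v))
s = 7728 (s = 3*(2*(-46)*(18 - 46)) = 3*(2*(-46)*(-28)) = 3*2576 = 7728)
1/(s + K(276, r(6*5))) = 1/(7728 + 276) = 1/8004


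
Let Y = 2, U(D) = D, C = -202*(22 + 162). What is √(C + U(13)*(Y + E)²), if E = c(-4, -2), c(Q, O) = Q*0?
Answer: 6*I*√1031 ≈ 192.66*I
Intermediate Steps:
C = -37168 (C = -202*184 = -37168)
c(Q, O) = 0
E = 0
√(C + U(13)*(Y + E)²) = √(-37168 + 13*(2 + 0)²) = √(-37168 + 13*2²) = √(-37168 + 13*4) = √(-37168 + 52) = √(-37116) = 6*I*√1031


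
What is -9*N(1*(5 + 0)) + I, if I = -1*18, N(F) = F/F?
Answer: -27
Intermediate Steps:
N(F) = 1
I = -18
-9*N(1*(5 + 0)) + I = -9*1 - 18 = -9 - 18 = -27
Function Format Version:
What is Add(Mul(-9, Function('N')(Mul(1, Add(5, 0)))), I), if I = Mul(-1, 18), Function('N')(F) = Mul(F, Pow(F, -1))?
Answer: -27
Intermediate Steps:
Function('N')(F) = 1
I = -18
Add(Mul(-9, Function('N')(Mul(1, Add(5, 0)))), I) = Add(Mul(-9, 1), -18) = Add(-9, -18) = -27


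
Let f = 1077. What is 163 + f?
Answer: 1240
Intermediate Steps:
163 + f = 163 + 1077 = 1240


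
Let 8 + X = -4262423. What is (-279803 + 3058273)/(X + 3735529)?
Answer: -1389235/263451 ≈ -5.2732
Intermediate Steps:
X = -4262431 (X = -8 - 4262423 = -4262431)
(-279803 + 3058273)/(X + 3735529) = (-279803 + 3058273)/(-4262431 + 3735529) = 2778470/(-526902) = 2778470*(-1/526902) = -1389235/263451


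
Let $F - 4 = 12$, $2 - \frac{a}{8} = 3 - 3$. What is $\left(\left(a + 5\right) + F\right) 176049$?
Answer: $6513813$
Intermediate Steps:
$a = 16$ ($a = 16 - 8 \left(3 - 3\right) = 16 - 0 = 16 + 0 = 16$)
$F = 16$ ($F = 4 + 12 = 16$)
$\left(\left(a + 5\right) + F\right) 176049 = \left(\left(16 + 5\right) + 16\right) 176049 = \left(21 + 16\right) 176049 = 37 \cdot 176049 = 6513813$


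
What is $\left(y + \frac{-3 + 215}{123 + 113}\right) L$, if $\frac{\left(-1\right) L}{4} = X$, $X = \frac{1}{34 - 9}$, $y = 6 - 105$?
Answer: $\frac{23152}{1475} \approx 15.696$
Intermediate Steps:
$y = -99$ ($y = 6 - 105 = -99$)
$X = \frac{1}{25}$ ($X = \frac{1}{34 + \left(-147 + 138\right)} = \frac{1}{34 - 9} = \frac{1}{25} \approx 0.04$)
$L = - \frac{4}{25}$ ($L = \left(-4\right) \frac{1}{25} = - \frac{4}{25} \approx -0.16$)
$\left(y + \frac{-3 + 215}{123 + 113}\right) L = \left(-99 + \frac{-3 + 215}{123 + 113}\right) \left(- \frac{4}{25}\right) = \left(-99 + \frac{212}{236}\right) \left(- \frac{4}{25}\right) = \left(-99 + 212 \cdot \frac{1}{236}\right) \left(- \frac{4}{25}\right) = \left(-99 + \frac{53}{59}\right) \left(- \frac{4}{25}\right) = \left(- \frac{5788}{59}\right) \left(- \frac{4}{25}\right) = \frac{23152}{1475}$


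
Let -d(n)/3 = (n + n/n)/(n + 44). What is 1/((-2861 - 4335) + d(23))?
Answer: -67/482204 ≈ -0.00013895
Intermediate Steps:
d(n) = -3*(1 + n)/(44 + n) (d(n) = -3*(n + n/n)/(n + 44) = -3*(n + 1)/(44 + n) = -3*(1 + n)/(44 + n))
1/((-2861 - 4335) + d(23)) = 1/((-2861 - 4335) + 3*(-1 - 1*23)/(44 + 23)) = 1/(-7196 + 3*(-1 - 23)/67) = 1/(-7196 + 3*(1/67)*(-24)) = 1/(-7196 - 72/67) = 1/(-482204/67) = -67/482204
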